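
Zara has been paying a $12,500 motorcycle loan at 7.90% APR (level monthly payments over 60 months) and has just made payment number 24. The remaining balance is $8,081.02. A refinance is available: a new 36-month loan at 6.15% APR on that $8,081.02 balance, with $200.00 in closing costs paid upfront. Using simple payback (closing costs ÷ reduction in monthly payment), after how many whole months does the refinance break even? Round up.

Current payment = 12,500 × 7.9%/12 / (1 − (1+0.0065833)^−60) = $252.86.
Refinanced payment = 8,081.02 × 0.0051250 / (1 − (1+0.0051250)^−36) = $246.39.
Monthly savings = $252.86 − $246.39 = $6.47.
Break-even = $200.00 / $6.47 = 30.91 → 31 months.

31 months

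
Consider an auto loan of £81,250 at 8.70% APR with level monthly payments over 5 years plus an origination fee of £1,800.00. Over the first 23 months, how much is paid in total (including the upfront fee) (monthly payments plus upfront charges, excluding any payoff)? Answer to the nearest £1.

£40,321

Monthly rate = 8.7%/12 = 0.0072500; payment = 81,250 × 0.0072500 / (1 − (1+0.0072500)^−60) = £1,674.81.
Total outlay = 23 × £1,674.81 + £1,800.00 = £40,320.63.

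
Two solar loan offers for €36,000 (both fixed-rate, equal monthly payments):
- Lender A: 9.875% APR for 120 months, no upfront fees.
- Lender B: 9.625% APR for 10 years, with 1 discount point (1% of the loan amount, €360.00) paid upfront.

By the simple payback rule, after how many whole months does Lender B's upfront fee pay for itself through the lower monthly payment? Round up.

73 months

Lender A: monthly rate = 9.875%/12 = 0.0082292; payment = 36,000 × 0.0082292 / (1 − (1+0.0082292)^−120) = €473.25.
Lender B: monthly rate = 9.625%/12 = 0.0080208; payment = 36,000 × 0.0080208 / (1 − (1+0.0080208)^−120) = €468.30.
Monthly savings = €473.25 − €468.30 = €4.95.
Break-even = €360.00 / €4.95 = 72.73 → 73 months.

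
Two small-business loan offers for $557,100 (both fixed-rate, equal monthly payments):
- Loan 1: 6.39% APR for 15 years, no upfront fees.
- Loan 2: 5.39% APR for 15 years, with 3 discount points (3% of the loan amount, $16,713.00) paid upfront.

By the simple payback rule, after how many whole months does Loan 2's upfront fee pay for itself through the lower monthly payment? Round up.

Loan 1: at 6.39% the monthly rate is 0.0053250, so the payment is 557,100 × 0.0053250 / (1 − 1.0053250^−180) = $4,819.31.
Loan 2: monthly rate = 5.39%/12 = 0.0044917; payment = 557,100 × 0.0044917 / (1 − (1+0.0044917)^−180) = $4,519.52.
Monthly savings = $4,819.31 − $4,519.52 = $299.79.
Break-even = $16,713.00 / $299.79 = 55.75 → 56 months.

56 months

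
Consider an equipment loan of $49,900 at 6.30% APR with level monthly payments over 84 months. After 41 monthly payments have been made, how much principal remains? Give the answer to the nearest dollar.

With monthly rate i = 6.3%/12 = 0.0052500, the balance after k of n payments is P · [(1+i)^n − (1+i)^k] / [(1+i)^n − 1].
(1+0.0052500)^84 = 1.55246876 and (1+0.0052500)^41 = 1.23947380, so the balance is 49,900 × (1.55246876 − 1.23947380) / (1.55246876 − 1) = $28,270.28.

$28,270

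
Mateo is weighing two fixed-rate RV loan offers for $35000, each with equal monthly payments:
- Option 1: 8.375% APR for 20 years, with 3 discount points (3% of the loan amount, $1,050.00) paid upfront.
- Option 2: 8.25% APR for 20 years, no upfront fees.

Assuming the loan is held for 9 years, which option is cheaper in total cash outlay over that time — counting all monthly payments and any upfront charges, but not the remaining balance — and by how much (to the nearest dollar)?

Option 2 by $1,347

Option 1: at 8.375% the monthly rate is 0.0069792, so the payment is 35,000 × 0.0069792 / (1 − 1.0069792^−240) = $300.97.
Option 2: monthly rate = 8.25%/12 = 0.0068750; payment = 35,000 × 0.0068750 / (1 − (1+0.0068750)^−240) = $298.22.
Over 108 months: Option 1 costs 108 × $300.97 + $1,050.00 = $33,554.76; Option 2 costs 108 × $298.22 = $32,207.76.
Option 2 is cheaper by $33,554.76 − $32,207.76 = $1,347.00.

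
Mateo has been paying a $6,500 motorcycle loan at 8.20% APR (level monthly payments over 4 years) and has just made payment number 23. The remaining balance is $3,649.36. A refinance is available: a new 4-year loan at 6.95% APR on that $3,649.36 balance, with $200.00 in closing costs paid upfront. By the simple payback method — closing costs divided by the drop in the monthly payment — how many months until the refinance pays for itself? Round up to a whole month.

Current payment = 6,500 × 8.2%/12 / (1 − (1+0.0068333)^−48) = $159.29.
Refinanced payment = 3,649.36 × 0.0057917 / (1 − (1+0.0057917)^−48) = $87.30.
Monthly savings = $159.29 − $87.30 = $71.99.
Break-even = $200.00 / $71.99 = 2.78 → 3 months.

3 months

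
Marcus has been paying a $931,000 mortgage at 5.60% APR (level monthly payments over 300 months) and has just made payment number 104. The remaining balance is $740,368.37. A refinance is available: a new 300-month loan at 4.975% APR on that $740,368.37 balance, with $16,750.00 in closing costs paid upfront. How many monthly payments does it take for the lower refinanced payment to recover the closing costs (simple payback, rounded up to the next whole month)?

Current payment = 931,000 × 5.6%/12 / (1 − (1+0.0046667)^−300) = $5,772.89.
Refinanced payment = 740,368.37 × 0.0041458 / (1 − (1+0.0041458)^−300) = $4,317.34.
Monthly savings = $5,772.89 − $4,317.34 = $1,455.55.
Break-even = $16,750.00 / $1,455.55 = 11.51 → 12 months.

12 months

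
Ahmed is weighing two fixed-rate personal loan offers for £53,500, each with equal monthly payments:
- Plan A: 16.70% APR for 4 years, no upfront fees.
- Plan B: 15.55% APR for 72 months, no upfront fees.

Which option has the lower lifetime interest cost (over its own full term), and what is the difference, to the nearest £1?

Plan A by £8,904

Plan A: at 16.70% the monthly rate is 0.0139167, so the payment is 53,500 × 0.0139167 / (1 − 1.0139167^−48) = £1,535.45.
Total interest on Plan A = 48 × £1,535.45 − £53,500 = £20,201.60.
Plan B: monthly rate = 15.55%/12 = 0.0129583; payment = 53,500 × 0.0129583 / (1 − (1+0.0129583)^−72) = £1,147.30.
Total interest on Plan B = 72 × £1,147.30 − £53,500 = £29,105.60.
Plan A is lower by £8,904.00.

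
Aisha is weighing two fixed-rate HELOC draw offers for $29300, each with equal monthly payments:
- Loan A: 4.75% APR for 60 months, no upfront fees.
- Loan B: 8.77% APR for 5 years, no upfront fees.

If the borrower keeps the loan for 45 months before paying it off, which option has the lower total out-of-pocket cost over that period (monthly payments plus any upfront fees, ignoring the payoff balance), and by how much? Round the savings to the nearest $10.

Loan A: monthly rate = 4.75%/12 = 0.0039583; payment = 29,300 × 0.0039583 / (1 − (1+0.0039583)^−60) = $549.58.
Loan B: at 8.77% the monthly rate is 0.0073083, so the payment is 29,300 × 0.0073083 / (1 − 1.0073083^−60) = $604.95.
Over 45 months: Loan A costs 45 × $549.58 = $24,731.10; Loan B costs 45 × $604.95 = $27,222.75.
Loan A is cheaper by $27,222.75 − $24,731.10 = $2,491.65.

Loan A by $2,490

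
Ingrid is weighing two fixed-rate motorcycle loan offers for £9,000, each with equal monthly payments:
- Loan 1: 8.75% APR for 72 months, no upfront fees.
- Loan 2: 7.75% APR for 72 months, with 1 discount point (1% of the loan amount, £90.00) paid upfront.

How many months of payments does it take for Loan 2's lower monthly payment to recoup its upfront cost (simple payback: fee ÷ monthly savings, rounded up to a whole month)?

Loan 1: monthly rate = 8.75%/12 = 0.0072917; payment = 9,000 × 0.0072917 / (1 − (1+0.0072917)^−72) = £161.12.
Loan 2: monthly rate = 7.75%/12 = 0.0064583; payment = 9,000 × 0.0064583 / (1 − (1+0.0064583)^−72) = £156.70.
Monthly savings = £161.12 − £156.70 = £4.42.
Break-even = £90.00 / £4.42 = 20.36 → 21 months.

21 months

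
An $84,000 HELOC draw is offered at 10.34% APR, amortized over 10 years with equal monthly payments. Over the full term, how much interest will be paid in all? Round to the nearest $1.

Monthly rate = 10.34%/12 = 0.0086167; payment = 84,000 × 0.0086167 / (1 − (1+0.0086167)^−120) = $1,125.94.
Total paid = 120 × $1,125.94 = $135,112.80; interest = $135,112.80 − $84,000 = $51,112.80.

$51,113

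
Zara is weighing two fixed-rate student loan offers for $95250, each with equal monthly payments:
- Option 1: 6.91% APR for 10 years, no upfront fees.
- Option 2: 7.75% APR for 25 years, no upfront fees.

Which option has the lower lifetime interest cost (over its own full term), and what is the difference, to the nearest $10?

Option 1 by $83,650

Option 1: at 6.91% the monthly rate is 0.0057583, so the payment is 95,250 × 0.0057583 / (1 − 1.0057583^−120) = $1,101.52.
Total interest on Option 1 = 120 × $1,101.52 − $95,250 = $36,932.40.
Option 2: monthly rate = 7.75%/12 = 0.0064583; payment = 95,250 × 0.0064583 / (1 − (1+0.0064583)^−300) = $719.45.
Total interest on Option 2 = 300 × $719.45 − $95,250 = $120,585.00.
Option 1 is lower by $83,652.60.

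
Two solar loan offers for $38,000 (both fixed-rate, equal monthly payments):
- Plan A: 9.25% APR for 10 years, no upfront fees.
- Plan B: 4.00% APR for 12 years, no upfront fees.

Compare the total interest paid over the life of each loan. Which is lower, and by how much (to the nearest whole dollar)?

Plan B by $10,474

Plan A: monthly rate = 9.25%/12 = 0.0077083; payment = 38,000 × 0.0077083 / (1 − (1+0.0077083)^−120) = $486.52.
Total interest on Plan A = 120 × $486.52 − $38,000 = $20,382.40.
Plan B: monthly rate = 4%/12 = 0.0033333; payment = 38,000 × 0.0033333 / (1 − (1+0.0033333)^−144) = $332.70.
Total interest on Plan B = 144 × $332.70 − $38,000 = $9,908.80.
Plan B is lower by $10,473.60.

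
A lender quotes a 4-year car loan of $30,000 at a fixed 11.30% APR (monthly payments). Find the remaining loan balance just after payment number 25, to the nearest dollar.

With monthly rate i = 11.3%/12 = 0.0094167, the balance after k of n payments is P · [(1+i)^n − (1+i)^k] / [(1+i)^n − 1].
(1+0.0094167)^48 = 1.56813200 and (1+0.0094167)^25 = 1.26404280, so the balance is 30,000 × (1.56813200 − 1.26404280) / (1.56813200 − 1) = $16,057.32.

$16,057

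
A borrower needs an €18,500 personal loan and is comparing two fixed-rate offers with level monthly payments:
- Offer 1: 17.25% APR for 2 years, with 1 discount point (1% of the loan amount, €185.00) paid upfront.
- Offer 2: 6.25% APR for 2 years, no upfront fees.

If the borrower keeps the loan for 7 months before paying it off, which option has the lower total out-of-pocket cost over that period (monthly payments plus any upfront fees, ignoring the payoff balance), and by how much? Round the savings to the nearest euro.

Offer 2 by €849

Offer 1: at 17.25% the monthly rate is 0.0143750, so the payment is 18,500 × 0.0143750 / (1 − 1.0143750^−24) = €916.91.
Offer 2: monthly rate = 6.25%/12 = 0.0052083; payment = 18,500 × 0.0052083 / (1 − (1+0.0052083)^−24) = €822.02.
Over 7 months: Offer 1 costs 7 × €916.91 + €185.00 = €6,603.37; Offer 2 costs 7 × €822.02 = €5,754.14.
Offer 2 is cheaper by €6,603.37 − €5,754.14 = €849.23.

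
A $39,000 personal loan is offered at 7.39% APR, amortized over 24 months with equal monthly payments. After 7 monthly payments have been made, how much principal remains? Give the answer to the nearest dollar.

With monthly rate i = 7.39%/12 = 0.0061583, the balance after k of n payments is P · [(1+i)^n − (1+i)^k] / [(1+i)^n − 1].
(1+0.0061583)^24 = 1.15875570 and (1+0.0061583)^7 = 1.04391298, so the balance is 39,000 × (1.15875570 − 1.04391298) / (1.15875570 − 1) = $28,212.32.

$28,212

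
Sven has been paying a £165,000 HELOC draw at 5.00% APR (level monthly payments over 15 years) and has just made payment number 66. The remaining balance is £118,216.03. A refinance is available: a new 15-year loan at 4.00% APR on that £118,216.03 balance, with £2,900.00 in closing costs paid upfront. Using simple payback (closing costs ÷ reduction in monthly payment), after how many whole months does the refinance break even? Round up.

Current payment = 165,000 × 5%/12 / (1 − (1+0.0041667)^−180) = £1,304.81.
Refinanced payment = 118,216.03 × 0.0033333 / (1 − (1+0.0033333)^−180) = £874.43.
Monthly savings = £1,304.81 − £874.43 = £430.38.
Break-even = £2,900.00 / £430.38 = 6.74 → 7 months.

7 months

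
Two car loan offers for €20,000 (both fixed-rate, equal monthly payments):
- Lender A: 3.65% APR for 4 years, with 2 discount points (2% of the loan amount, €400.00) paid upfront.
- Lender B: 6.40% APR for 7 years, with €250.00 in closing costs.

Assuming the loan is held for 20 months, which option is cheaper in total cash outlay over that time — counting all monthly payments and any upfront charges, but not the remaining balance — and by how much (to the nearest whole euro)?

Lender B by €3,199

Lender A: at 3.65% the monthly rate is 0.0030417, so the payment is 20,000 × 0.0030417 / (1 − 1.0030417^−48) = €448.46.
Lender B: at 6.40% the monthly rate is 0.0053333, so the payment is 20,000 × 0.0053333 / (1 − 1.0053333^−84) = €296.02.
Over 20 months: Lender A costs 20 × €448.46 + €400.00 = €9,369.20; Lender B costs 20 × €296.02 + €250.00 = €6,170.40.
Lender B is cheaper by €9,369.20 − €6,170.40 = €3,198.80.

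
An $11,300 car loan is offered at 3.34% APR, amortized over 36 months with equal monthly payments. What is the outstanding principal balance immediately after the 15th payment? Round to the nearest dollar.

$6,729

With monthly rate i = 3.34%/12 = 0.0027833, the balance after k of n payments is P · [(1+i)^n − (1+i)^k] / [(1+i)^n − 1].
(1+0.0027833)^36 = 1.10523813 and (1+0.0027833)^15 = 1.04257332, so the balance is 11,300 × (1.10523813 − 1.04257332) / (1.10523813 − 1) = $6,728.67.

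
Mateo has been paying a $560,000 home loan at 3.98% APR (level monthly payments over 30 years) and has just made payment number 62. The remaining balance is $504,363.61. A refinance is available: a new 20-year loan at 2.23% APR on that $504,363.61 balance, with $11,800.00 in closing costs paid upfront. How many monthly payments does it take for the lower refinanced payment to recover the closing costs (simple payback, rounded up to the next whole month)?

Current payment = 560,000 × 3.98%/12 / (1 − (1+0.0033167)^−360) = $2,667.07.
Refinanced payment = 504,363.61 × 0.0018583 / (1 − (1+0.0018583)^−240) = $2,606.79.
Monthly savings = $2,667.07 − $2,606.79 = $60.28.
Break-even = $11,800.00 / $60.28 = 195.75 → 196 months.

196 months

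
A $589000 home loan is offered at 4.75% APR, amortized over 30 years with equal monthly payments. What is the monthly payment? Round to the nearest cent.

$3,072.50

At 4.75% the monthly rate is 0.0039583, so the payment is 589,000 × 0.0039583 / (1 − 1.0039583^−360) = $3,072.50.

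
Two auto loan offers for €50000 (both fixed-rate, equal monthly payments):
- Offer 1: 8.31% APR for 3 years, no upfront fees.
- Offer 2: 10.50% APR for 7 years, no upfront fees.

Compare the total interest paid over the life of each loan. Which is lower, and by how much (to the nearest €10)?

Offer 1 by €14,150

Offer 1: monthly rate = 8.31%/12 = 0.0069250; payment = 50,000 × 0.0069250 / (1 − (1+0.0069250)^−36) = €1,573.98.
Total interest on Offer 1 = 36 × €1,573.98 − €50,000 = €6,663.28.
Offer 2: monthly rate = 10.5%/12 = 0.0087500; payment = 50,000 × 0.0087500 / (1 − (1+0.0087500)^−84) = €843.03.
Total interest on Offer 2 = 84 × €843.03 − €50,000 = €20,814.52.
Offer 1 is lower by €14,151.24.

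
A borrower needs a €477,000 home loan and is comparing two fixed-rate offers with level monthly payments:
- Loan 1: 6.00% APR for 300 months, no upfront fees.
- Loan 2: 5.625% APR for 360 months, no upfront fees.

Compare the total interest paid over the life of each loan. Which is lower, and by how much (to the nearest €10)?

Loan 1: monthly rate = 6%/12 = 0.0050000; payment = 477,000 × 0.0050000 / (1 − (1+0.0050000)^−300) = €3,073.32.
Total interest on Loan 1 = 300 × €3,073.32 − €477,000 = €444,996.00.
Loan 2: at 5.625% the monthly rate is 0.0046875, so the payment is 477,000 × 0.0046875 / (1 − 1.0046875^−360) = €2,745.88.
Total interest on Loan 2 = 360 × €2,745.88 − €477,000 = €511,516.80.
Loan 1 is lower by €66,520.80.

Loan 1 by €66,520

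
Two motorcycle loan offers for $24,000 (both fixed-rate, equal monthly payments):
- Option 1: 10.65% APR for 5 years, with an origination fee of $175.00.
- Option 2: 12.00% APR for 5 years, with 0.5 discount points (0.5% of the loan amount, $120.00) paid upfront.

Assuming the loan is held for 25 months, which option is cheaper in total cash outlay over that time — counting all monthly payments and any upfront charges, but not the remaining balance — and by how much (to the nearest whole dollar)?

Option 1 by $351

Option 1: monthly rate = 10.65%/12 = 0.0088750; payment = 24,000 × 0.0088750 / (1 − (1+0.0088750)^−60) = $517.64.
Option 2: monthly rate = 12%/12 = 0.0100000; payment = 24,000 × 0.0100000 / (1 − (1+0.0100000)^−60) = $533.87.
Over 25 months: Option 1 costs 25 × $517.64 + $175.00 = $13,116.00; Option 2 costs 25 × $533.87 + $120.00 = $13,466.75.
Option 1 is cheaper by $13,466.75 − $13,116.00 = $350.75.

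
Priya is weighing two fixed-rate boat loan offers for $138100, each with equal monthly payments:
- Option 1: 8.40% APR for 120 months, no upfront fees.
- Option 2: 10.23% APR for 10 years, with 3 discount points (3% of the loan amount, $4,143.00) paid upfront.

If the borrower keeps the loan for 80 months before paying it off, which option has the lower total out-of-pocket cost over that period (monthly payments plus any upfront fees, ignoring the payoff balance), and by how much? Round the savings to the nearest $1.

Option 1 by $15,165

Option 1: monthly rate = 8.4%/12 = 0.0070000; payment = 138,100 × 0.0070000 / (1 − (1+0.0070000)^−120) = $1,704.87.
Option 2: monthly rate = 10.23%/12 = 0.0085250; payment = 138,100 × 0.0085250 / (1 − (1+0.0085250)^−120) = $1,842.64.
Over 80 months: Option 1 costs 80 × $1,704.87 = $136,389.60; Option 2 costs 80 × $1,842.64 + $4,143.00 = $151,554.20.
Option 1 is cheaper by $151,554.20 − $136,389.60 = $15,164.60.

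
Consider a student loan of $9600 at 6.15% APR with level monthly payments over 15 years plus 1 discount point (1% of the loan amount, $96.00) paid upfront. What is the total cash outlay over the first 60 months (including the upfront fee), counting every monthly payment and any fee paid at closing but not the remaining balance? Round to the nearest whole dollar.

At 6.15% the monthly rate is 0.0051250, so the payment is 9,600 × 0.0051250 / (1 − 1.0051250^−180) = $81.79.
Total outlay = 60 × $81.79 + $96.00 = $5,003.40.

$5,003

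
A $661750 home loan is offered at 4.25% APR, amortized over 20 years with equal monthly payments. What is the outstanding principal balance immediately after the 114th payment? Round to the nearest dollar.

$415,916

With monthly rate i = 4.25%/12 = 0.0035417, the balance after k of n payments is P · [(1+i)^n − (1+i)^k] / [(1+i)^n − 1].
(1+0.0035417)^240 = 2.33613613 and (1+0.0035417)^114 = 1.49636182, so the balance is 661,750 × (2.33613613 − 1.49636182) / (2.33613613 − 1) = $415,916.19.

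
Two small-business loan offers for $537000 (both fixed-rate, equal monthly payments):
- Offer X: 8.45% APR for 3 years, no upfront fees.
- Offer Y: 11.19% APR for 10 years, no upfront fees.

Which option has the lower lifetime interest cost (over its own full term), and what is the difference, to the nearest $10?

Offer X by $284,790

Offer X: at 8.45% the monthly rate is 0.0070417, so the payment is 537,000 × 0.0070417 / (1 − 1.0070417^−36) = $16,939.33.
Total interest on Offer X = 36 × $16,939.33 − $537,000 = $72,815.88.
Offer Y: at 11.19% the monthly rate is 0.0093250, so the payment is 537,000 × 0.0093250 / (1 − 1.0093250^−120) = $7,455.05.
Total interest on Offer Y = 120 × $7,455.05 − $537,000 = $357,606.00.
Offer X is lower by $284,790.12.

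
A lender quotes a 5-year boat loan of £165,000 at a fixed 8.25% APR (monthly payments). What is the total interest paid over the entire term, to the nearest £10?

£36,920

At 8.25% the monthly rate is 0.0068750, so the payment is 165,000 × 0.0068750 / (1 − 1.0068750^−60) = £3,365.38.
Total paid = 60 × £3,365.38 = £201,922.80; interest = £201,922.80 − £165,000 = £36,922.80.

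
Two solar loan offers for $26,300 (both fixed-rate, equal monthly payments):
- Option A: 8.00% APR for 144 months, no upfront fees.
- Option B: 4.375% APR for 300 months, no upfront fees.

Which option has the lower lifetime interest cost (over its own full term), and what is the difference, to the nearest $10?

Option A by $2,300

Option A: at 8.00% the monthly rate is 0.0066667, so the payment is 26,300 × 0.0066667 / (1 − 1.0066667^−144) = $284.69.
Total interest on Option A = 144 × $284.69 − $26,300 = $14,695.36.
Option B: at 4.375% the monthly rate is 0.0036458, so the payment is 26,300 × 0.0036458 / (1 − 1.0036458^−300) = $144.32.
Total interest on Option B = 300 × $144.32 − $26,300 = $16,996.00.
Option A is lower by $2,300.64.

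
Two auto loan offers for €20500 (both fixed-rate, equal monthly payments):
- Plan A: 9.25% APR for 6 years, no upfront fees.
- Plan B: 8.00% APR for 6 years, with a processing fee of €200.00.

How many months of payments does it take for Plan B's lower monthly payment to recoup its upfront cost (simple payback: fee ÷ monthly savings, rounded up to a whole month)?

16 months

Plan A: at 9.25% the monthly rate is 0.0077083, so the payment is 20,500 × 0.0077083 / (1 − 1.0077083^−72) = €372.07.
Plan B: at 8.00% the monthly rate is 0.0066667, so the payment is 20,500 × 0.0066667 / (1 − 1.0066667^−72) = €359.43.
Monthly savings = €372.07 − €359.43 = €12.64.
Break-even = €200.00 / €12.64 = 15.82 → 16 months.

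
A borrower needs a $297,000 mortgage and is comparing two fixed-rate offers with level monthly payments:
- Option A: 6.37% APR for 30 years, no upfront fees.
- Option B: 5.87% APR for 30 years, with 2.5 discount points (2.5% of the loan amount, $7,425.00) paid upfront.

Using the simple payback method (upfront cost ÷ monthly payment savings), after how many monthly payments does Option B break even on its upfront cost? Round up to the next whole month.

78 months

Option A: monthly rate = 6.37%/12 = 0.0053083; payment = 297,000 × 0.0053083 / (1 − (1+0.0053083)^−360) = $1,851.92.
Option B: monthly rate = 5.87%/12 = 0.0048917; payment = 297,000 × 0.0048917 / (1 − (1+0.0048917)^−360) = $1,755.92.
Monthly savings = $1,851.92 − $1,755.92 = $96.00.
Break-even = $7,425.00 / $96.00 = 77.34 → 78 months.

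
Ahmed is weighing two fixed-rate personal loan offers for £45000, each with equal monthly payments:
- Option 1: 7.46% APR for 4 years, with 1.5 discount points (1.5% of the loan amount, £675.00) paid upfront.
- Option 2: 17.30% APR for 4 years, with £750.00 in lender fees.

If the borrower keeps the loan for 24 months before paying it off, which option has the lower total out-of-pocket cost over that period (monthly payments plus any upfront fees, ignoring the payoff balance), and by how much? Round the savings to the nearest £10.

Option 1 by £5,310

Option 1: at 7.46% the monthly rate is 0.0062167, so the payment is 45,000 × 0.0062167 / (1 − 1.0062167^−48) = £1,087.21.
Option 2: at 17.30% the monthly rate is 0.0144167, so the payment is 45,000 × 0.0144167 / (1 − 1.0144167^−48) = £1,305.47.
Over 24 months: Option 1 costs 24 × £1,087.21 + £675.00 = £26,768.04; Option 2 costs 24 × £1,305.47 + £750.00 = £32,081.28.
Option 1 is cheaper by £32,081.28 − £26,768.04 = £5,313.24.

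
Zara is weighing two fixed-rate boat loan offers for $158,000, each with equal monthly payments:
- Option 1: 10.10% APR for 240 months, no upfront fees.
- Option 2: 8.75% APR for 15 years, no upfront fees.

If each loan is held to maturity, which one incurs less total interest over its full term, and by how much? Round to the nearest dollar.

Option 2 by $84,209

Option 1: monthly rate = 10.1%/12 = 0.0084167; payment = 158,000 × 0.0084167 / (1 − (1+0.0084167)^−240) = $1,535.22.
Total interest on Option 1 = 240 × $1,535.22 − $158,000 = $210,452.80.
Option 2: at 8.75% the monthly rate is 0.0072917, so the payment is 158,000 × 0.0072917 / (1 − 1.0072917^−180) = $1,579.13.
Total interest on Option 2 = 180 × $1,579.13 − $158,000 = $126,243.40.
Option 2 is lower by $84,209.40.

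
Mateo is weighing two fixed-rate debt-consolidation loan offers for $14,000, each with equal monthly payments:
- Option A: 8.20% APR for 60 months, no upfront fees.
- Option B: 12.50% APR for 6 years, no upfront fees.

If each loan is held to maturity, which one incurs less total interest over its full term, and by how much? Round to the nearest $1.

Option A: at 8.20% the monthly rate is 0.0068333, so the payment is 14,000 × 0.0068333 / (1 − 1.0068333^−60) = $285.21.
Total interest on Option A = 60 × $285.21 − $14,000 = $3,112.60.
Option B: monthly rate = 12.5%/12 = 0.0104167; payment = 14,000 × 0.0104167 / (1 − (1+0.0104167)^−72) = $277.36.
Total interest on Option B = 72 × $277.36 − $14,000 = $5,969.92.
Option A is lower by $2,857.32.

Option A by $2,857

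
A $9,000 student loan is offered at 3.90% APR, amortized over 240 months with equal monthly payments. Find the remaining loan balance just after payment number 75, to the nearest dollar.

With monthly rate i = 3.9%/12 = 0.0032500, the balance after k of n payments is P · [(1+i)^n − (1+i)^k] / [(1+i)^n − 1].
(1+0.0032500)^240 = 2.17871497 and (1+0.0032500)^75 = 1.27552105, so the balance is 9,000 × (2.17871497 − 1.27552105) / (2.17871497 − 1) = $6,896.28.

$6,896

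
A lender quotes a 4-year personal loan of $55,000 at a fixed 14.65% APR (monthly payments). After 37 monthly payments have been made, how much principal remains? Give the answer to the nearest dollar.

With monthly rate i = 14.65%/12 = 0.0122083, the balance after k of n payments is P · [(1+i)^n − (1+i)^k] / [(1+i)^n − 1].
(1+0.0122083)^48 = 1.79042283 and (1+0.0122083)^37 = 1.56670278, so the balance is 55,000 × (1.79042283 − 1.56670278) / (1.79042283 − 1) = $15,567.11.

$15,567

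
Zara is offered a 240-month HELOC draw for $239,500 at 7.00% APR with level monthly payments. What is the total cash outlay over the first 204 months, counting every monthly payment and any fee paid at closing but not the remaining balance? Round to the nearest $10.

At 7.00% the monthly rate is 0.0058333, so the payment is 239,500 × 0.0058333 / (1 − 1.0058333^−240) = $1,856.84.
Total outlay = 204 × $1,856.84 = $378,795.36.

$378,800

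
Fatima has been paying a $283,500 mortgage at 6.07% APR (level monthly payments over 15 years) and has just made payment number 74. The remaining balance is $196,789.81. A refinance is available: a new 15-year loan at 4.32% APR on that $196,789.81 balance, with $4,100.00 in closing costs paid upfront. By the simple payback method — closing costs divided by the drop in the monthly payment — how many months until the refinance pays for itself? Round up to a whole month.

Current payment = 283,500 × 6.07%/12 / (1 − (1+0.0050583)^−180) = $2,403.07.
Refinanced payment = 196,789.81 × 0.0036000 / (1 − (1+0.0036000)^−180) = $1,487.39.
Monthly savings = $2,403.07 − $1,487.39 = $915.68.
Break-even = $4,100.00 / $915.68 = 4.48 → 5 months.

5 months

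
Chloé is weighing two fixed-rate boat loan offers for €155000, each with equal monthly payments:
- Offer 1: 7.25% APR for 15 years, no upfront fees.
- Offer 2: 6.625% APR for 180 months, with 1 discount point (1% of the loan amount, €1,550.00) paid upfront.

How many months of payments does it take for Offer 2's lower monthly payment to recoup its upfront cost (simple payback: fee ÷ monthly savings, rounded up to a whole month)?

Offer 1: monthly rate = 7.25%/12 = 0.0060417; payment = 155,000 × 0.0060417 / (1 − (1+0.0060417)^−180) = €1,414.94.
Offer 2: monthly rate = 6.625%/12 = 0.0055208; payment = 155,000 × 0.0055208 / (1 − (1+0.0055208)^−180) = €1,360.89.
Monthly savings = €1,414.94 − €1,360.89 = €54.05.
Break-even = €1,550.00 / €54.05 = 28.68 → 29 months.

29 months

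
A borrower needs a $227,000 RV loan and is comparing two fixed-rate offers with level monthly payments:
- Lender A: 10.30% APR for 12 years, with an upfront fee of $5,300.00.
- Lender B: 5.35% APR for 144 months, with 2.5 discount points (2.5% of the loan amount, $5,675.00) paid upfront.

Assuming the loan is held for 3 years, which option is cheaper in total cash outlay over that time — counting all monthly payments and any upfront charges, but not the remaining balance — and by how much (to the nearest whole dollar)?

Lender A: monthly rate = 10.3%/12 = 0.0085833; payment = 227,000 × 0.0085833 / (1 − (1+0.0085833)^−144) = $2,752.31.
Lender B: monthly rate = 5.35%/12 = 0.0044583; payment = 227,000 × 0.0044583 / (1 − (1+0.0044583)^−144) = $2,139.58.
Over 36 months: Lender A costs 36 × $2,752.31 + $5,300.00 = $104,383.16; Lender B costs 36 × $2,139.58 + $5,675.00 = $82,699.88.
Lender B is cheaper by $104,383.16 − $82,699.88 = $21,683.28.

Lender B by $21,683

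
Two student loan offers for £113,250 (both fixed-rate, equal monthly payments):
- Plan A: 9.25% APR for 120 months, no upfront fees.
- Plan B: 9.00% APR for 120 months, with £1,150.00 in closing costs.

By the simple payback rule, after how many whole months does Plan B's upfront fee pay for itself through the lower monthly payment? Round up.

Plan A: at 9.25% the monthly rate is 0.0077083, so the payment is 113,250 × 0.0077083 / (1 − 1.0077083^−120) = £1,449.97.
Plan B: at 9.00% the monthly rate is 0.0075000, so the payment is 113,250 × 0.0075000 / (1 − 1.0075000^−120) = £1,434.60.
Monthly savings = £1,449.97 − £1,434.60 = £15.37.
Break-even = £1,150.00 / £15.37 = 74.82 → 75 months.

75 months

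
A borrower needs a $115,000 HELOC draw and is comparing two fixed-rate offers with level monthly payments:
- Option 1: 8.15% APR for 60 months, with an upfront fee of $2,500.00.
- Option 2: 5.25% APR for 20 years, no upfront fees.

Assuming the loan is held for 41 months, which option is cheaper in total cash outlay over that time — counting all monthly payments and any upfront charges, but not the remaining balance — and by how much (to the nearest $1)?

Option 1: monthly rate = 8.15%/12 = 0.0067917; payment = 115,000 × 0.0067917 / (1 − (1+0.0067917)^−60) = $2,340.05.
Option 2: monthly rate = 5.25%/12 = 0.0043750; payment = 115,000 × 0.0043750 / (1 − (1+0.0043750)^−240) = $774.92.
Over 41 months: Option 1 costs 41 × $2,340.05 + $2,500.00 = $98,442.05; Option 2 costs 41 × $774.92 = $31,771.72.
Option 2 is cheaper by $98,442.05 − $31,771.72 = $66,670.33.

Option 2 by $66,670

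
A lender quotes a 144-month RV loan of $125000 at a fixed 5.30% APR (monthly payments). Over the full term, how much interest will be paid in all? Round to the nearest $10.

Monthly rate = 5.3%/12 = 0.0044167; payment = 125,000 × 0.0044167 / (1 − (1+0.0044167)^−144) = $1,175.01.
Total paid = 144 × $1,175.01 = $169,201.44; interest = $169,201.44 − $125,000 = $44,201.44.

$44,200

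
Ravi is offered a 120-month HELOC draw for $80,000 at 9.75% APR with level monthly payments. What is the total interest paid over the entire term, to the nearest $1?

$45,539

At 9.75% the monthly rate is 0.0081250, so the payment is 80,000 × 0.0081250 / (1 − 1.0081250^−120) = $1,046.16.
Total paid = 120 × $1,046.16 = $125,539.20; interest = $125,539.20 − $80,000 = $45,539.20.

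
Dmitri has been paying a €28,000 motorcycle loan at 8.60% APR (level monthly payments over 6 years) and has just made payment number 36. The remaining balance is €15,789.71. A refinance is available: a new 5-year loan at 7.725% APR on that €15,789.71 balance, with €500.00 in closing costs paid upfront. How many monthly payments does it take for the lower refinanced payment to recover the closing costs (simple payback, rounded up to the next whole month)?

Current payment = 28,000 × 8.6%/12 / (1 − (1+0.0071667)^−72) = €499.17.
Refinanced payment = 15,789.71 × 0.0064375 / (1 − (1+0.0064375)^−60) = €318.08.
Monthly savings = €499.17 − €318.08 = €181.09.
Break-even = €500.00 / €181.09 = 2.76 → 3 months.

3 months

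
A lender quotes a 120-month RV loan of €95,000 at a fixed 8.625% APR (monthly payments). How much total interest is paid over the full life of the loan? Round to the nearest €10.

At 8.625% the monthly rate is 0.0071875, so the payment is 95,000 × 0.0071875 / (1 − 1.0071875^−120) = €1,184.22.
Total paid = 120 × €1,184.22 = €142,106.40; interest = €142,106.40 − €95,000 = €47,106.40.

€47,110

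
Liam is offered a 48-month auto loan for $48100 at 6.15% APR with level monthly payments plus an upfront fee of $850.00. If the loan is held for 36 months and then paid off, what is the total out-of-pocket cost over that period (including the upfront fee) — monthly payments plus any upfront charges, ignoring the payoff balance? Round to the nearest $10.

At 6.15% the monthly rate is 0.0051250, so the payment is 48,100 × 0.0051250 / (1 − 1.0051250^−48) = $1,132.94.
Total outlay = 36 × $1,132.94 + $850.00 = $41,635.84.

$41,640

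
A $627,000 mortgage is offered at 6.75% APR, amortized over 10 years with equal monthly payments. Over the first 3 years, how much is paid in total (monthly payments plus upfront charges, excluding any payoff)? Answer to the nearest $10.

$259,180

Monthly rate = 6.75%/12 = 0.0056250; payment = 627,000 × 0.0056250 / (1 − (1+0.0056250)^−120) = $7,199.47.
Total outlay = 36 × $7,199.47 = $259,180.92.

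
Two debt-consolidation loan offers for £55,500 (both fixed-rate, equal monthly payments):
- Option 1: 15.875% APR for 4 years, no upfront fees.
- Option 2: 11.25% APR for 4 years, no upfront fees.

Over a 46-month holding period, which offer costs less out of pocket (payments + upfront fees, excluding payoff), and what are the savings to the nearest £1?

Option 1: monthly rate = 15.875%/12 = 0.0132292; payment = 55,500 × 0.0132292 / (1 − (1+0.0132292)^−48) = £1,569.33.
Option 2: at 11.25% the monthly rate is 0.0093750, so the payment is 55,500 × 0.0093750 / (1 − 1.0093750^−48) = £1,441.17.
Over 46 months: Option 1 costs 46 × £1,569.33 = £72,189.18; Option 2 costs 46 × £1,441.17 = £66,293.82.
Option 2 is cheaper by £72,189.18 − £66,293.82 = £5,895.36.

Option 2 by £5,895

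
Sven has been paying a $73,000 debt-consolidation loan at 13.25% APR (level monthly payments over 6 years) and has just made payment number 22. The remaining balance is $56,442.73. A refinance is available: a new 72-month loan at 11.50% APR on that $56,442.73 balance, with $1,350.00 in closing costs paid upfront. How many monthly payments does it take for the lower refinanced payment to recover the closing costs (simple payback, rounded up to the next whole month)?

4 months

Current payment = 73,000 × 13.25%/12 / (1 − (1+0.0110417)^−72) = $1,475.06.
Refinanced payment = 56,442.73 × 0.0095833 / (1 − (1+0.0095833)^−72) = $1,088.85.
Monthly savings = $1,475.06 − $1,088.85 = $386.21.
Break-even = $1,350.00 / $386.21 = 3.50 → 4 months.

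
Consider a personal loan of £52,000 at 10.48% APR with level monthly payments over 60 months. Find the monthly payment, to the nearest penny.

£1,117.17

Monthly rate = 10.48%/12 = 0.0087333; payment = 52,000 × 0.0087333 / (1 − (1+0.0087333)^−60) = £1,117.17.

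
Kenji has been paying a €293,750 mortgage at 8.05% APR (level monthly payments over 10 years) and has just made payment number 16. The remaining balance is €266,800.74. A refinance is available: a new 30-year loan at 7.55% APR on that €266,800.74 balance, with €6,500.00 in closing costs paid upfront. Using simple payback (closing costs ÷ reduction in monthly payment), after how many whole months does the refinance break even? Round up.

Current payment = 293,750 × 8.05%/12 / (1 − (1+0.0067083)^−120) = €3,571.76.
Refinanced payment = 266,800.74 × 0.0062917 / (1 − (1+0.0062917)^−360) = €1,874.65.
Monthly savings = €3,571.76 − €1,874.65 = €1,697.11.
Break-even = €6,500.00 / €1,697.11 = 3.83 → 4 months.

4 months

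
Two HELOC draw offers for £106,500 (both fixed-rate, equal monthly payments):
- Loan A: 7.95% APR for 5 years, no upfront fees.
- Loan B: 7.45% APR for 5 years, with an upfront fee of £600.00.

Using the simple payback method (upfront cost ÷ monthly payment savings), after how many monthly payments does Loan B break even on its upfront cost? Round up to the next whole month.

Loan A: at 7.95% the monthly rate is 0.0066250, so the payment is 106,500 × 0.0066250 / (1 − 1.0066250^−60) = £2,156.89.
Loan B: monthly rate = 7.45%/12 = 0.0062083; payment = 106,500 × 0.0062083 / (1 − (1+0.0062083)^−60) = £2,131.51.
Monthly savings = £2,156.89 − £2,131.51 = £25.38.
Break-even = £600.00 / £25.38 = 23.64 → 24 months.

24 months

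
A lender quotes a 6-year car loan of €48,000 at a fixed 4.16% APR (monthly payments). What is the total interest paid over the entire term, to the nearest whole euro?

€6,322

At 4.16% the monthly rate is 0.0034667, so the payment is 48,000 × 0.0034667 / (1 − 1.0034667^−72) = €754.47.
Total paid = 72 × €754.47 = €54,321.84; interest = €54,321.84 − €48,000 = €6,321.84.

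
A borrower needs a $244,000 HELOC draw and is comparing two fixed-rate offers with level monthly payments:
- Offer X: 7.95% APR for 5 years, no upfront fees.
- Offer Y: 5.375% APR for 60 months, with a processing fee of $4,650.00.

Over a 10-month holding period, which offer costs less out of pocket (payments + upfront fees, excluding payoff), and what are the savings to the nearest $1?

Offer X: at 7.95% the monthly rate is 0.0066250, so the payment is 244,000 × 0.0066250 / (1 − 1.0066250^−60) = $4,941.60.
Offer Y: at 5.375% the monthly rate is 0.0044792, so the payment is 244,000 × 0.0044792 / (1 − 1.0044792^−60) = $4,646.62.
Over 10 months: Offer X costs 10 × $4,941.60 = $49,416.00; Offer Y costs 10 × $4,646.62 + $4,650.00 = $51,116.20.
Offer X is cheaper by $51,116.20 − $49,416.00 = $1,700.20.

Offer X by $1,700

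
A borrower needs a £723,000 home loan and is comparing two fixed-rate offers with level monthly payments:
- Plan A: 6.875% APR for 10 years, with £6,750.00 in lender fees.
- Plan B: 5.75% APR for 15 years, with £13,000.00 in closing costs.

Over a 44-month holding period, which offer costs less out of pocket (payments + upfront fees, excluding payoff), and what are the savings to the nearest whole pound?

Plan B by £96,898

Plan A: monthly rate = 6.875%/12 = 0.0057292; payment = 723,000 × 0.0057292 / (1 − (1+0.0057292)^−120) = £8,348.14.
Plan B: monthly rate = 5.75%/12 = 0.0047917; payment = 723,000 × 0.0047917 / (1 − (1+0.0047917)^−180) = £6,003.86.
Over 44 months: Plan A costs 44 × £8,348.14 + £6,750.00 = £374,068.16; Plan B costs 44 × £6,003.86 + £13,000.00 = £277,169.84.
Plan B is cheaper by £374,068.16 − £277,169.84 = £96,898.32.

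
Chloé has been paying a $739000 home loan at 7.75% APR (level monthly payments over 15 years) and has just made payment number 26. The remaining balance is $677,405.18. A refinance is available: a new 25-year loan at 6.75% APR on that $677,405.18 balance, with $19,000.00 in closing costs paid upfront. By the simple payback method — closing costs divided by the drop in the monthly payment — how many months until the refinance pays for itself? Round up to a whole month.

Current payment = 739,000 × 7.75%/12 / (1 − (1+0.0064583)^−180) = $6,956.03.
Refinanced payment = 677,405.18 × 0.0056250 / (1 − (1+0.0056250)^−300) = $4,680.27.
Monthly savings = $6,956.03 − $4,680.27 = $2,275.76.
Break-even = $19,000.00 / $2,275.76 = 8.35 → 9 months.

9 months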